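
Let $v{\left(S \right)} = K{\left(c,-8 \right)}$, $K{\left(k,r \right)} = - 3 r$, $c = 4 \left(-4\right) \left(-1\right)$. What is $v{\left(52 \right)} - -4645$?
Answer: $4669$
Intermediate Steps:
$c = 16$ ($c = \left(-16\right) \left(-1\right) = 16$)
$v{\left(S \right)} = 24$ ($v{\left(S \right)} = \left(-3\right) \left(-8\right) = 24$)
$v{\left(52 \right)} - -4645 = 24 - -4645 = 24 + 4645 = 4669$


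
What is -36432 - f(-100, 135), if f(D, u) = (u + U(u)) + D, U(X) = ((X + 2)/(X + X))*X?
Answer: -73071/2 ≈ -36536.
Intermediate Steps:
U(X) = 1 + X/2 (U(X) = ((2 + X)/((2*X)))*X = ((2 + X)*(1/(2*X)))*X = ((2 + X)/(2*X))*X = 1 + X/2)
f(D, u) = 1 + D + 3*u/2 (f(D, u) = (u + (1 + u/2)) + D = (1 + 3*u/2) + D = 1 + D + 3*u/2)
-36432 - f(-100, 135) = -36432 - (1 - 100 + (3/2)*135) = -36432 - (1 - 100 + 405/2) = -36432 - 1*207/2 = -36432 - 207/2 = -73071/2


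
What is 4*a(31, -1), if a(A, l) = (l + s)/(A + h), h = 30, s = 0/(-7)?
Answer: -4/61 ≈ -0.065574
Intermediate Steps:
s = 0 (s = 0*(-⅐) = 0)
a(A, l) = l/(30 + A) (a(A, l) = (l + 0)/(A + 30) = l/(30 + A))
4*a(31, -1) = 4*(-1/(30 + 31)) = 4*(-1/61) = -4/61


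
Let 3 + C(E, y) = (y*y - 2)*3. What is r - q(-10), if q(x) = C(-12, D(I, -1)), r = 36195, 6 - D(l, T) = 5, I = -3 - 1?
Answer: 36201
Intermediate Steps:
I = -4
D(l, T) = 1 (D(l, T) = 6 - 1*5 = 6 - 5 = 1)
C(E, y) = -9 + 3*y² (C(E, y) = -3 + (y*y - 2)*3 = -3 + (y² - 2)*3 = -3 + (-2 + y²)*3 = -3 + (-6 + 3*y²) = -9 + 3*y²)
q(x) = -6 (q(x) = -9 + 3*1² = -9 + 3*1 = -9 + 3 = -6)
r - q(-10) = 36195 - 1*(-6) = 36195 + 6 = 36201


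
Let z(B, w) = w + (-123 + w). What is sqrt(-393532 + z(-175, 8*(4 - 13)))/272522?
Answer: I*sqrt(393799)/272522 ≈ 0.0023027*I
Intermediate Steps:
z(B, w) = -123 + 2*w
sqrt(-393532 + z(-175, 8*(4 - 13)))/272522 = sqrt(-393532 + (-123 + 2*(8*(4 - 13))))/272522 = sqrt(-393532 + (-123 + 2*(8*(-9))))*(1/272522) = sqrt(-393532 + (-123 + 2*(-72)))*(1/272522) = sqrt(-393532 + (-123 - 144))*(1/272522) = sqrt(-393532 - 267)*(1/272522) = sqrt(-393799)*(1/272522) = (I*sqrt(393799))*(1/272522) = I*sqrt(393799)/272522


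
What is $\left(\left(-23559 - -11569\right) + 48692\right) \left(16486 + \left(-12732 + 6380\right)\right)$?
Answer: $371938068$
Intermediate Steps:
$\left(\left(-23559 - -11569\right) + 48692\right) \left(16486 + \left(-12732 + 6380\right)\right) = \left(\left(-23559 + 11569\right) + 48692\right) \left(16486 - 6352\right) = \left(-11990 + 48692\right) 10134 = 36702 \cdot 10134 = 371938068$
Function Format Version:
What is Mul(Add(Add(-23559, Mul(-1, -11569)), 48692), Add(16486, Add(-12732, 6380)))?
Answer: 371938068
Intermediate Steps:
Mul(Add(Add(-23559, Mul(-1, -11569)), 48692), Add(16486, Add(-12732, 6380))) = Mul(Add(Add(-23559, 11569), 48692), Add(16486, -6352)) = Mul(Add(-11990, 48692), 10134) = Mul(36702, 10134) = 371938068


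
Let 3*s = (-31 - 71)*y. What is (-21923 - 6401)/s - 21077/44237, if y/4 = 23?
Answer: 296759983/34593334 ≈ 8.5785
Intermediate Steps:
y = 92 (y = 4*23 = 92)
s = -3128 (s = ((-31 - 71)*92)/3 = (-102*92)/3 = (⅓)*(-9384) = -3128)
(-21923 - 6401)/s - 21077/44237 = (-21923 - 6401)/(-3128) - 21077/44237 = -28324*(-1/3128) - 21077*1/44237 = 7081/782 - 21077/44237 = 296759983/34593334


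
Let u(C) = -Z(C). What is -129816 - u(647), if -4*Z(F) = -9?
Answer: -519255/4 ≈ -1.2981e+5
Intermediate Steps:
Z(F) = 9/4 (Z(F) = -¼*(-9) = 9/4)
u(C) = -9/4 (u(C) = -1*9/4 = -9/4)
-129816 - u(647) = -129816 - 1*(-9/4) = -129816 + 9/4 = -519255/4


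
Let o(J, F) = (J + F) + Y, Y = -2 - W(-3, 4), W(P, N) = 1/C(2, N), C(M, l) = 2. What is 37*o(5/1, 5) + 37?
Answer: 629/2 ≈ 314.50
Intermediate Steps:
W(P, N) = ½ (W(P, N) = 1/2 = ½)
Y = -5/2 (Y = -2 - 1*½ = -2 - ½ = -5/2 ≈ -2.5000)
o(J, F) = -5/2 + F + J (o(J, F) = (J + F) - 5/2 = (F + J) - 5/2 = -5/2 + F + J)
37*o(5/1, 5) + 37 = 37*(-5/2 + 5 + 5/1) + 37 = 37*(-5/2 + 5 + 5*1) + 37 = 37*(-5/2 + 5 + 5) + 37 = 37*(15/2) + 37 = 555/2 + 37 = 629/2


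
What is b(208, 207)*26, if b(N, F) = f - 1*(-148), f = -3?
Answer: 3770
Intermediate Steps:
b(N, F) = 145 (b(N, F) = -3 - 1*(-148) = -3 + 148 = 145)
b(208, 207)*26 = 145*26 = 3770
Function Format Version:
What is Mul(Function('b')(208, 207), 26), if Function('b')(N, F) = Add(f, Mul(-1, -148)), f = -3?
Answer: 3770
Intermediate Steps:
Function('b')(N, F) = 145 (Function('b')(N, F) = Add(-3, Mul(-1, -148)) = Add(-3, 148) = 145)
Mul(Function('b')(208, 207), 26) = Mul(145, 26) = 3770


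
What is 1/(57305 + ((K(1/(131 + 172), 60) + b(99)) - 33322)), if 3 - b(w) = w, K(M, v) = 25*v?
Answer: 1/25387 ≈ 3.9390e-5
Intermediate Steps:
b(w) = 3 - w
1/(57305 + ((K(1/(131 + 172), 60) + b(99)) - 33322)) = 1/(57305 + ((25*60 + (3 - 1*99)) - 33322)) = 1/(57305 + ((1500 + (3 - 99)) - 33322)) = 1/(57305 + ((1500 - 96) - 33322)) = 1/(57305 + (1404 - 33322)) = 1/(57305 - 31918) = 1/25387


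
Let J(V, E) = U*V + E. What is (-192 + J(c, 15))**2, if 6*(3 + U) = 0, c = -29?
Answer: 8100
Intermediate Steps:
U = -3 (U = -3 + (1/6)*0 = -3 + 0 = -3)
J(V, E) = E - 3*V (J(V, E) = -3*V + E = E - 3*V)
(-192 + J(c, 15))**2 = (-192 + (15 - 3*(-29)))**2 = (-192 + (15 + 87))**2 = (-192 + 102)**2 = (-90)**2 = 8100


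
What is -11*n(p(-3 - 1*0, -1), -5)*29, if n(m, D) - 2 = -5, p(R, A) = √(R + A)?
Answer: 957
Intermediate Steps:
p(R, A) = √(A + R)
n(m, D) = -3 (n(m, D) = 2 - 5 = -3)
-11*n(p(-3 - 1*0, -1), -5)*29 = -11*(-3)*29 = 33*29 = 957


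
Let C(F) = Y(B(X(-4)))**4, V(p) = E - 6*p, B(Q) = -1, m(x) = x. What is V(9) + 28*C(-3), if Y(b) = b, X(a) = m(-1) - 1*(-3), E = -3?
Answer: -29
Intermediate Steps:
X(a) = 2 (X(a) = -1 - 1*(-3) = -1 + 3 = 2)
V(p) = -3 - 6*p
C(F) = 1 (C(F) = (-1)**4 = 1)
V(9) + 28*C(-3) = (-3 - 6*9) + 28*1 = (-3 - 54) + 28 = -57 + 28 = -29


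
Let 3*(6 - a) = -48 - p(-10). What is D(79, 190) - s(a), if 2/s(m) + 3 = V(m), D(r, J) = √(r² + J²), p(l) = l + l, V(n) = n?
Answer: -6/37 + √42341 ≈ 205.61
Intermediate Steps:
p(l) = 2*l
a = 46/3 (a = 6 - (-48 - 2*(-10))/3 = 6 - (-48 - 1*(-20))/3 = 6 - (-48 + 20)/3 = 6 - ⅓*(-28) = 6 + 28/3 = 46/3 ≈ 15.333)
D(r, J) = √(J² + r²)
s(m) = 2/(-3 + m)
D(79, 190) - s(a) = √(190² + 79²) - 2/(-3 + 46/3) = √(36100 + 6241) - 2/37/3 = √42341 - 2*3/37 = √42341 - 1*6/37 = √42341 - 6/37 = -6/37 + √42341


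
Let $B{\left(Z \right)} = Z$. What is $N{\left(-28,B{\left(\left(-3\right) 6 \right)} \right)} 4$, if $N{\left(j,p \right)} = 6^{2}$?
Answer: $144$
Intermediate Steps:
$N{\left(j,p \right)} = 36$
$N{\left(-28,B{\left(\left(-3\right) 6 \right)} \right)} 4 = 36 \cdot 4 = 144$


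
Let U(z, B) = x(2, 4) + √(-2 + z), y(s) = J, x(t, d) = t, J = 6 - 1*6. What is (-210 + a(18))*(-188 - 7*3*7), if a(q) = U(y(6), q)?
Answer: 69680 - 335*I*√2 ≈ 69680.0 - 473.76*I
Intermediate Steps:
J = 0 (J = 6 - 6 = 0)
y(s) = 0
U(z, B) = 2 + √(-2 + z)
a(q) = 2 + I*√2 (a(q) = 2 + √(-2 + 0) = 2 + √(-2) = 2 + I*√2)
(-210 + a(18))*(-188 - 7*3*7) = (-210 + (2 + I*√2))*(-188 - 7*3*7) = (-208 + I*√2)*(-188 - 21*7) = (-208 + I*√2)*(-188 - 147) = (-208 + I*√2)*(-335) = 69680 - 335*I*√2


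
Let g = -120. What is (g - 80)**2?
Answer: 40000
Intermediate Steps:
(g - 80)**2 = (-120 - 80)**2 = (-200)**2 = 40000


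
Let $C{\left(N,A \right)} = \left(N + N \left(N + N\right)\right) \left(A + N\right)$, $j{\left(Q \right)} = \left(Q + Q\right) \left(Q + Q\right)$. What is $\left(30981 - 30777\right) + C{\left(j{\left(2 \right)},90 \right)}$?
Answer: $56172$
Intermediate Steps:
$j{\left(Q \right)} = 4 Q^{2}$ ($j{\left(Q \right)} = 2 Q 2 Q = 4 Q^{2}$)
$C{\left(N,A \right)} = \left(A + N\right) \left(N + 2 N^{2}\right)$ ($C{\left(N,A \right)} = \left(N + N 2 N\right) \left(A + N\right) = \left(N + 2 N^{2}\right) \left(A + N\right) = \left(A + N\right) \left(N + 2 N^{2}\right)$)
$\left(30981 - 30777\right) + C{\left(j{\left(2 \right)},90 \right)} = \left(30981 - 30777\right) + 4 \cdot 2^{2} \left(90 + 4 \cdot 2^{2} + 2 \left(4 \cdot 2^{2}\right)^{2} + 2 \cdot 90 \cdot 4 \cdot 2^{2}\right) = 204 + 4 \cdot 4 \left(90 + 4 \cdot 4 + 2 \left(4 \cdot 4\right)^{2} + 2 \cdot 90 \cdot 4 \cdot 4\right) = 204 + 16 \left(90 + 16 + 2 \cdot 16^{2} + 2 \cdot 90 \cdot 16\right) = 204 + 16 \left(90 + 16 + 2 \cdot 256 + 2880\right) = 204 + 16 \left(90 + 16 + 512 + 2880\right) = 204 + 16 \cdot 3498 = 204 + 55968 = 56172$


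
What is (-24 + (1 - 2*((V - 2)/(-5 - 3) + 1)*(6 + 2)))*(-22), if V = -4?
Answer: 1122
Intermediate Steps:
(-24 + (1 - 2*((V - 2)/(-5 - 3) + 1)*(6 + 2)))*(-22) = (-24 + (1 - 2*((-4 - 2)/(-5 - 3) + 1)*(6 + 2)))*(-22) = (-24 + (1 - 2*(-6/(-8) + 1)*8))*(-22) = (-24 + (1 - 2*(-6*(-⅛) + 1)*8))*(-22) = (-24 + (1 - 2*(¾ + 1)*8))*(-22) = (-24 + (1 - 7*8/2))*(-22) = (-24 + (1 - 2*14))*(-22) = (-24 + (1 - 28))*(-22) = (-24 - 27)*(-22) = -51*(-22) = 1122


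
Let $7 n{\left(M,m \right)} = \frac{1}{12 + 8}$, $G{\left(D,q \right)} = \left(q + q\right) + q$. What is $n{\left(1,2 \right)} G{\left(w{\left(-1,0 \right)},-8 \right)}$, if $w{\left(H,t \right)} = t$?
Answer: $- \frac{6}{35} \approx -0.17143$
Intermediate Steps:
$G{\left(D,q \right)} = 3 q$ ($G{\left(D,q \right)} = 2 q + q = 3 q$)
$n{\left(M,m \right)} = \frac{1}{140}$ ($n{\left(M,m \right)} = \frac{1}{7 \left(12 + 8\right)} = \frac{1}{7 \cdot 20} = \frac{1}{7} \cdot \frac{1}{20} = \frac{1}{140}$)
$n{\left(1,2 \right)} G{\left(w{\left(-1,0 \right)},-8 \right)} = \frac{3 \left(-8\right)}{140} = \frac{1}{140} \left(-24\right) = - \frac{6}{35}$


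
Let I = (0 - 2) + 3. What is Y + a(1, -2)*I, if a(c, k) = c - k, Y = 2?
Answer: 5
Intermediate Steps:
I = 1 (I = -2 + 3 = 1)
Y + a(1, -2)*I = 2 + (1 - 1*(-2))*1 = 2 + (1 + 2)*1 = 2 + 3*1 = 2 + 3 = 5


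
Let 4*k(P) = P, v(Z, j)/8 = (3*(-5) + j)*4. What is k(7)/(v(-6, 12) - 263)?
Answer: -7/1436 ≈ -0.0048747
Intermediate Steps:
v(Z, j) = -480 + 32*j (v(Z, j) = 8*((3*(-5) + j)*4) = 8*((-15 + j)*4) = 8*(-60 + 4*j) = -480 + 32*j)
k(P) = P/4
k(7)/(v(-6, 12) - 263) = ((¼)*7)/((-480 + 32*12) - 263) = (7/4)/((-480 + 384) - 263) = (7/4)/(-96 - 263) = (7/4)/(-359) = -1/359*7/4 = -7/1436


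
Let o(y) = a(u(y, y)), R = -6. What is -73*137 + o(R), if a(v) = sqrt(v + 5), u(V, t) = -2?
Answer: -10001 + sqrt(3) ≈ -9999.3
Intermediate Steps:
a(v) = sqrt(5 + v)
o(y) = sqrt(3) (o(y) = sqrt(5 - 2) = sqrt(3))
-73*137 + o(R) = -73*137 + sqrt(3) = -10001 + sqrt(3)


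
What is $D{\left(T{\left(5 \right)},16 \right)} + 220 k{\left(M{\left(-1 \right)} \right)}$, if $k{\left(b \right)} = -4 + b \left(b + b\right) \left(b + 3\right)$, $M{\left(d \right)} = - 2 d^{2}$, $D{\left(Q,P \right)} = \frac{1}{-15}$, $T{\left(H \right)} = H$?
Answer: $\frac{13199}{15} \approx 879.93$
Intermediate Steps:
$D{\left(Q,P \right)} = - \frac{1}{15}$
$k{\left(b \right)} = -4 + 2 b^{2} \left(3 + b\right)$ ($k{\left(b \right)} = -4 + b 2 b \left(3 + b\right) = -4 + 2 b^{2} \left(3 + b\right)$)
$D{\left(T{\left(5 \right)},16 \right)} + 220 k{\left(M{\left(-1 \right)} \right)} = - \frac{1}{15} + 220 \left(-4 + 2 \left(- 2 \left(-1\right)^{2}\right)^{3} + 6 \left(- 2 \left(-1\right)^{2}\right)^{2}\right) = - \frac{1}{15} + 220 \left(-4 + 2 \left(\left(-2\right) 1\right)^{3} + 6 \left(\left(-2\right) 1\right)^{2}\right) = - \frac{1}{15} + 220 \left(-4 + 2 \left(-2\right)^{3} + 6 \left(-2\right)^{2}\right) = - \frac{1}{15} + 220 \left(-4 + 2 \left(-8\right) + 6 \cdot 4\right) = - \frac{1}{15} + 220 \left(-4 - 16 + 24\right) = - \frac{1}{15} + 220 \cdot 4 = - \frac{1}{15} + 880 = \frac{13199}{15}$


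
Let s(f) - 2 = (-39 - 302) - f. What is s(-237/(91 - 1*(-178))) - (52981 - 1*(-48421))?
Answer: -27368092/269 ≈ -1.0174e+5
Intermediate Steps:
s(f) = -339 - f (s(f) = 2 + ((-39 - 302) - f) = 2 + (-341 - f) = -339 - f)
s(-237/(91 - 1*(-178))) - (52981 - 1*(-48421)) = (-339 - (-237)/(91 - 1*(-178))) - (52981 - 1*(-48421)) = (-339 - (-237)/(91 + 178)) - (52981 + 48421) = (-339 - (-237)/269) - 1*101402 = (-339 - (-237)/269) - 101402 = (-339 - 1*(-237/269)) - 101402 = (-339 + 237/269) - 101402 = -90954/269 - 101402 = -27368092/269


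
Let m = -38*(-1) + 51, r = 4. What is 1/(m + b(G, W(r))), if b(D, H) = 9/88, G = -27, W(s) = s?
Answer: 88/7841 ≈ 0.011223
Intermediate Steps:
b(D, H) = 9/88 (b(D, H) = 9*(1/88) = 9/88)
m = 89 (m = 38 + 51 = 89)
1/(m + b(G, W(r))) = 1/(89 + 9/88) = 1/(7841/88) = 88/7841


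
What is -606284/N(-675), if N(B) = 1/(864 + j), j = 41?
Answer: -548687020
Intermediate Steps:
N(B) = 1/905 (N(B) = 1/(864 + 41) = 1/905)
-606284/N(-675) = -606284/1/905 = -606284*905 = -548687020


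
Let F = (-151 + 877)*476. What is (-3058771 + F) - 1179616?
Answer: -3892811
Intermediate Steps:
F = 345576 (F = 726*476 = 345576)
(-3058771 + F) - 1179616 = (-3058771 + 345576) - 1179616 = -2713195 - 1179616 = -3892811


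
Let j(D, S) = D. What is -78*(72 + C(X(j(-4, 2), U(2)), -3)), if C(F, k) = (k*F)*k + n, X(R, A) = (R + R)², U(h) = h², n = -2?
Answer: -50388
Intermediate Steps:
X(R, A) = 4*R² (X(R, A) = (2*R)² = 4*R²)
C(F, k) = -2 + F*k² (C(F, k) = (k*F)*k - 2 = (F*k)*k - 2 = F*k² - 2 = -2 + F*k²)
-78*(72 + C(X(j(-4, 2), U(2)), -3)) = -78*(72 + (-2 + (4*(-4)²)*(-3)²)) = -78*(72 + (-2 + (4*16)*9)) = -78*(72 + (-2 + 64*9)) = -78*(72 + (-2 + 576)) = -78*(72 + 574) = -78*646 = -50388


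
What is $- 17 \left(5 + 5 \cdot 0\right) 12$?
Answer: $-1020$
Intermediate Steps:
$- 17 \left(5 + 5 \cdot 0\right) 12 = - 17 \left(5 + 0\right) 12 = \left(-17\right) 5 \cdot 12 = \left(-85\right) 12 = -1020$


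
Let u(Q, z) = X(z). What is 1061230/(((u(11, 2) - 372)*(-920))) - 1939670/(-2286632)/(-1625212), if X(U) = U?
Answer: 24648798835322077/7906346907130960 ≈ 3.1176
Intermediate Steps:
u(Q, z) = z
1061230/(((u(11, 2) - 372)*(-920))) - 1939670/(-2286632)/(-1625212) = 1061230/(((2 - 372)*(-920))) - 1939670/(-2286632)/(-1625212) = 1061230/((-370*(-920))) - 1939670*(-1/2286632)*(-1/1625212) = 1061230/340400 + (969835/1143316)*(-1/1625212) = 1061230*(1/340400) - 969835/1858130882992 = 106123/34040 - 969835/1858130882992 = 24648798835322077/7906346907130960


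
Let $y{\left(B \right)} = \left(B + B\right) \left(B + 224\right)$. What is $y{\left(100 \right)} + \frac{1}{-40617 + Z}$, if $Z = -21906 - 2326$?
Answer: $\frac{4202215199}{64849} \approx 64800.0$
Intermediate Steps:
$Z = -24232$ ($Z = -21906 - 2326 = -24232$)
$y{\left(B \right)} = 2 B \left(224 + B\right)$
$y{\left(100 \right)} + \frac{1}{-40617 + Z} = 2 \cdot 100 \left(224 + 100\right) + \frac{1}{-40617 - 24232} = 2 \cdot 100 \cdot 324 + \frac{1}{-64849} = 64800 - \frac{1}{64849} = \frac{4202215199}{64849}$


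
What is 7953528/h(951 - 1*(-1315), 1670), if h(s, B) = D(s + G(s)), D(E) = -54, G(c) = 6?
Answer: -1325588/9 ≈ -1.4729e+5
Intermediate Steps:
h(s, B) = -54
7953528/h(951 - 1*(-1315), 1670) = 7953528/(-54) = 7953528*(-1/54) = -1325588/9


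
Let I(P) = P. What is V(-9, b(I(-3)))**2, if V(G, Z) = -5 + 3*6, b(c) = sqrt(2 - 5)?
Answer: 169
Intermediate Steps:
b(c) = I*sqrt(3) (b(c) = sqrt(-3) = I*sqrt(3))
V(G, Z) = 13 (V(G, Z) = -5 + 18 = 13)
V(-9, b(I(-3)))**2 = 13**2 = 169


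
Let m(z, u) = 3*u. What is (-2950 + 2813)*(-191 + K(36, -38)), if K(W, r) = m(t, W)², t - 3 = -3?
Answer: -1571801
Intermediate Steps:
t = 0 (t = 3 - 3 = 0)
K(W, r) = 9*W² (K(W, r) = (3*W)² = 9*W²)
(-2950 + 2813)*(-191 + K(36, -38)) = (-2950 + 2813)*(-191 + 9*36²) = -137*(-191 + 9*1296) = -137*(-191 + 11664) = -137*11473 = -1571801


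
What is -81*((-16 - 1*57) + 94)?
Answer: -1701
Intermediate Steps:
-81*((-16 - 1*57) + 94) = -81*((-16 - 57) + 94) = -81*(-73 + 94) = -81*21 = -1701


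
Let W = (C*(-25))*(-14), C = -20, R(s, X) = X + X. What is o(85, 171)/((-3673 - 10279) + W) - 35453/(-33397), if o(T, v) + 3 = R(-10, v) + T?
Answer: 91081366/87466743 ≈ 1.0413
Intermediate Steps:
R(s, X) = 2*X
o(T, v) = -3 + T + 2*v (o(T, v) = -3 + (2*v + T) = -3 + (T + 2*v) = -3 + T + 2*v)
W = -7000 (W = -20*(-25)*(-14) = 500*(-14) = -7000)
o(85, 171)/((-3673 - 10279) + W) - 35453/(-33397) = (-3 + 85 + 2*171)/((-3673 - 10279) - 7000) - 35453/(-33397) = (-3 + 85 + 342)/(-13952 - 7000) - 35453*(-1/33397) = 424/(-20952) + 35453/33397 = 424*(-1/20952) + 35453/33397 = -53/2619 + 35453/33397 = 91081366/87466743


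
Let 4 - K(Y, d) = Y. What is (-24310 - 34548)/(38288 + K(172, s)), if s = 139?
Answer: -29429/19060 ≈ -1.5440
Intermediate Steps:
K(Y, d) = 4 - Y
(-24310 - 34548)/(38288 + K(172, s)) = (-24310 - 34548)/(38288 + (4 - 1*172)) = -58858/(38288 + (4 - 172)) = -58858/(38288 - 168) = -58858/38120 = -58858*1/38120 = -29429/19060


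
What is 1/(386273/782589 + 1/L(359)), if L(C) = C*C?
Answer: 100860852909/49784033102 ≈ 2.0260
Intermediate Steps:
L(C) = C**2
1/(386273/782589 + 1/L(359)) = 1/(386273/782589 + 1/(359**2)) = 1/(386273*(1/782589) + 1/128881) = 1/(386273/782589 + 1/128881) = 1/(49784033102/100860852909) = 100860852909/49784033102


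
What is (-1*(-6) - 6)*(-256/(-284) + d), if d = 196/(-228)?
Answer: 0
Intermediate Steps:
d = -49/57 (d = 196*(-1/228) = -49/57 ≈ -0.85965)
(-1*(-6) - 6)*(-256/(-284) + d) = (-1*(-6) - 6)*(-256/(-284) - 49/57) = (6 - 6)*(-256*(-1/284) - 49/57) = 0*(64/71 - 49/57) = 0*(169/4047) = 0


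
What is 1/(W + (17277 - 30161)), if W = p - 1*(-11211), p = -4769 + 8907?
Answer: 1/2465 ≈ 0.00040568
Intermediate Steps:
p = 4138
W = 15349 (W = 4138 - 1*(-11211) = 4138 + 11211 = 15349)
1/(W + (17277 - 30161)) = 1/(15349 + (17277 - 30161)) = 1/(15349 - 12884) = 1/2465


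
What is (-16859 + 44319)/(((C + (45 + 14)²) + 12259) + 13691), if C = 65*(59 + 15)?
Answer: 27460/34241 ≈ 0.80196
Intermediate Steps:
C = 4810 (C = 65*74 = 4810)
(-16859 + 44319)/(((C + (45 + 14)²) + 12259) + 13691) = (-16859 + 44319)/(((4810 + (45 + 14)²) + 12259) + 13691) = 27460/(((4810 + 59²) + 12259) + 13691) = 27460/(((4810 + 3481) + 12259) + 13691) = 27460/((8291 + 12259) + 13691) = 27460/(20550 + 13691) = 27460/34241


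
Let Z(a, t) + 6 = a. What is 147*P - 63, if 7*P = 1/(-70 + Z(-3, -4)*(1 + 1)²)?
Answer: -6699/106 ≈ -63.198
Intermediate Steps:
Z(a, t) = -6 + a
P = -1/742 (P = 1/(7*(-70 + (-6 - 3)*(1 + 1)²)) = 1/(7*(-70 - 9*2²)) = 1/(7*(-70 - 9*4)) = 1/(7*(-70 - 36)) = (⅐)/(-106) = (⅐)*(-1/106) = -1/742 ≈ -0.0013477)
147*P - 63 = 147*(-1/742) - 63 = -21/106 - 63 = -6699/106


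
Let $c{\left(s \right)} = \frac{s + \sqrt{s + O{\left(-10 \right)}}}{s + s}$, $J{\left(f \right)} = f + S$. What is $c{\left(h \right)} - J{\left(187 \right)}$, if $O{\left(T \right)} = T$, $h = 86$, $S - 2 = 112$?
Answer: $- \frac{601}{2} + \frac{\sqrt{19}}{86} \approx -300.45$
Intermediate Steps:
$S = 114$ ($S = 2 + 112 = 114$)
$J{\left(f \right)} = 114 + f$ ($J{\left(f \right)} = f + 114 = 114 + f$)
$c{\left(s \right)} = \frac{s + \sqrt{-10 + s}}{2 s}$ ($c{\left(s \right)} = \frac{s + \sqrt{s - 10}}{s + s} = \frac{s + \sqrt{-10 + s}}{2 s}$)
$c{\left(h \right)} - J{\left(187 \right)} = \frac{86 + \sqrt{-10 + 86}}{2 \cdot 86} - \left(114 + 187\right) = \frac{1}{2} \cdot \frac{1}{86} \left(86 + \sqrt{76}\right) - 301 = \frac{1}{2} \cdot \frac{1}{86} \left(86 + 2 \sqrt{19}\right) - 301 = \left(\frac{1}{2} + \frac{\sqrt{19}}{86}\right) - 301 = - \frac{601}{2} + \frac{\sqrt{19}}{86}$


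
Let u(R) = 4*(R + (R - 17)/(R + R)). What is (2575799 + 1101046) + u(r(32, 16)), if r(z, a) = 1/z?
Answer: 29406073/8 ≈ 3.6758e+6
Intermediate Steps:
u(R) = 4*R + 2*(-17 + R)/R (u(R) = 4*(R + (-17 + R)/((2*R))) = 4*(R + (-17 + R)*(1/(2*R))) = 4*(R + (-17 + R)/(2*R)) = 4*R + 2*(-17 + R)/R)
(2575799 + 1101046) + u(r(32, 16)) = (2575799 + 1101046) + (2 - 34/(1/32) + 4/32) = 3676845 + (2 - 34/1/32 + 4*(1/32)) = 3676845 + (2 - 34*32 + ⅛) = 3676845 + (2 - 1088 + ⅛) = 3676845 - 8687/8 = 29406073/8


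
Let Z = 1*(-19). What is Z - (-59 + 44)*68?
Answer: 1001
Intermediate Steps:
Z = -19
Z - (-59 + 44)*68 = -19 - (-59 + 44)*68 = -19 - (-15)*68 = -19 - 1*(-1020) = -19 + 1020 = 1001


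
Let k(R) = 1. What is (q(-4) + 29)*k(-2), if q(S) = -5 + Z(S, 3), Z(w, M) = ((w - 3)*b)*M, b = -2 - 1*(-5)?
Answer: -39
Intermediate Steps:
b = 3 (b = -2 + 5 = 3)
Z(w, M) = M*(-9 + 3*w) (Z(w, M) = ((w - 3)*3)*M = ((-3 + w)*3)*M = (-9 + 3*w)*M = M*(-9 + 3*w))
q(S) = -32 + 9*S (q(S) = -5 + 3*3*(-3 + S) = -5 + (-27 + 9*S) = -32 + 9*S)
(q(-4) + 29)*k(-2) = ((-32 + 9*(-4)) + 29)*1 = ((-32 - 36) + 29)*1 = (-68 + 29)*1 = -39*1 = -39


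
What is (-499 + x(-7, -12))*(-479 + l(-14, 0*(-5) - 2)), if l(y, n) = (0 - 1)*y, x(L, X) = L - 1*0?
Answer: 235290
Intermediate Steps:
x(L, X) = L (x(L, X) = L + 0 = L)
l(y, n) = -y
(-499 + x(-7, -12))*(-479 + l(-14, 0*(-5) - 2)) = (-499 - 7)*(-479 - 1*(-14)) = -506*(-479 + 14) = -506*(-465) = 235290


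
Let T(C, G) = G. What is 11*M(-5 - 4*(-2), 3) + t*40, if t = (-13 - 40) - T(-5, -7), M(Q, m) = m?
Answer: -1807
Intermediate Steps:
t = -46 (t = (-13 - 40) - 1*(-7) = -53 + 7 = -46)
11*M(-5 - 4*(-2), 3) + t*40 = 11*3 - 46*40 = 33 - 1840 = -1807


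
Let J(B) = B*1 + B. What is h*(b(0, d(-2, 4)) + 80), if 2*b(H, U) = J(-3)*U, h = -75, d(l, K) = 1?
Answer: -5775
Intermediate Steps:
J(B) = 2*B (J(B) = B + B = 2*B)
b(H, U) = -3*U (b(H, U) = ((2*(-3))*U)/2 = (-6*U)/2 = -3*U)
h*(b(0, d(-2, 4)) + 80) = -75*(-3*1 + 80) = -75*(-3 + 80) = -75*77 = -5775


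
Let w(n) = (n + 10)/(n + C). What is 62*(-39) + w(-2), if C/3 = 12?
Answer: -41102/17 ≈ -2417.8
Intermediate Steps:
C = 36 (C = 3*12 = 36)
w(n) = (10 + n)/(36 + n) (w(n) = (n + 10)/(n + 36) = (10 + n)/(36 + n))
62*(-39) + w(-2) = 62*(-39) + (10 - 2)/(36 - 2) = -2418 + 8/34 = -2418 + (1/34)*8 = -2418 + 4/17 = -41102/17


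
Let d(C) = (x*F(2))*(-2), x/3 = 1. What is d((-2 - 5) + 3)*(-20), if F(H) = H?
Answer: 240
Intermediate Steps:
x = 3 (x = 3*1 = 3)
d(C) = -12 (d(C) = (3*2)*(-2) = 6*(-2) = -12)
d((-2 - 5) + 3)*(-20) = -12*(-20) = 240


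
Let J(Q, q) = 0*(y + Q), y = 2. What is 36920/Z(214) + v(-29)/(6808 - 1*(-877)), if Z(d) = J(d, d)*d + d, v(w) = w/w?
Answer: 141865207/822295 ≈ 172.52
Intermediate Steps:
v(w) = 1
J(Q, q) = 0 (J(Q, q) = 0*(2 + Q) = 0)
Z(d) = d (Z(d) = 0*d + d = 0 + d = d)
36920/Z(214) + v(-29)/(6808 - 1*(-877)) = 36920/214 + 1/(6808 - 1*(-877)) = 36920*(1/214) + 1/(6808 + 877) = 18460/107 + 1/7685 = 141865207/822295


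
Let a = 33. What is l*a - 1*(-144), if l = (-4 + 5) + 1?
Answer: 210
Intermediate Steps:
l = 2 (l = 1 + 1 = 2)
l*a - 1*(-144) = 2*33 - 1*(-144) = 66 + 144 = 210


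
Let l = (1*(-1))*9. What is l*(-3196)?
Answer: 28764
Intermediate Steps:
l = -9 (l = -1*9 = -9)
l*(-3196) = -9*(-3196) = 28764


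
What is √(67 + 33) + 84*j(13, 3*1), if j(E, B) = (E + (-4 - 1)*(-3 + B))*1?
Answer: 1102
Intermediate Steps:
j(E, B) = 15 + E - 5*B (j(E, B) = (E - 5*(-3 + B))*1 = (E + (15 - 5*B))*1 = (15 + E - 5*B)*1 = 15 + E - 5*B)
√(67 + 33) + 84*j(13, 3*1) = √(67 + 33) + 84*(15 + 13 - 15) = √100 + 84*(15 + 13 - 5*3) = 10 + 84*(15 + 13 - 15) = 10 + 84*13 = 10 + 1092 = 1102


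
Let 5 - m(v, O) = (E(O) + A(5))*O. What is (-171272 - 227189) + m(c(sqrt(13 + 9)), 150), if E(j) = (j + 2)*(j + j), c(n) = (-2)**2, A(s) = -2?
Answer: -7238156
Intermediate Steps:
c(n) = 4
E(j) = 2*j*(2 + j) (E(j) = (2 + j)*(2*j) = 2*j*(2 + j))
m(v, O) = 5 - O*(-2 + 2*O*(2 + O)) (m(v, O) = 5 - (2*O*(2 + O) - 2)*O = 5 - (-2 + 2*O*(2 + O))*O = 5 - O*(-2 + 2*O*(2 + O)))
(-171272 - 227189) + m(c(sqrt(13 + 9)), 150) = (-171272 - 227189) + (5 + 2*150 - 2*150**2*(2 + 150)) = -398461 + (5 + 300 - 2*22500*152) = -398461 + (5 + 300 - 6840000) = -398461 - 6839695 = -7238156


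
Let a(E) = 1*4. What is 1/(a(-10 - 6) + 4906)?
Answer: 1/4910 ≈ 0.00020367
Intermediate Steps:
a(E) = 4
1/(a(-10 - 6) + 4906) = 1/(4 + 4906) = 1/4910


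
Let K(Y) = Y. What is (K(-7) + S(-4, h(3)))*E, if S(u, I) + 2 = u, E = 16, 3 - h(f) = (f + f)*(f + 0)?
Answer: -208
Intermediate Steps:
h(f) = 3 - 2*f² (h(f) = 3 - (f + f)*(f + 0) = 3 - 2*f*f = 3 - 2*f²)
S(u, I) = -2 + u
(K(-7) + S(-4, h(3)))*E = (-7 + (-2 - 4))*16 = (-7 - 6)*16 = -13*16 = -208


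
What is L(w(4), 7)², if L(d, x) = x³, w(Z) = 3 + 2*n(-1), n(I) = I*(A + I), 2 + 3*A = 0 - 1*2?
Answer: 117649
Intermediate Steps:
A = -4/3 (A = -⅔ + (0 - 1*2)/3 = -⅔ + (0 - 2)/3 = -⅔ + (⅓)*(-2) = -⅔ - ⅔ = -4/3 ≈ -1.3333)
n(I) = I*(-4/3 + I)
w(Z) = 23/3 (w(Z) = 3 + 2*((⅓)*(-1)*(-4 + 3*(-1))) = 3 + 2*((⅓)*(-1)*(-4 - 3)) = 3 + 2*((⅓)*(-1)*(-7)) = 3 + 2*(7/3) = 3 + 14/3 = 23/3)
L(w(4), 7)² = (7³)² = 343² = 117649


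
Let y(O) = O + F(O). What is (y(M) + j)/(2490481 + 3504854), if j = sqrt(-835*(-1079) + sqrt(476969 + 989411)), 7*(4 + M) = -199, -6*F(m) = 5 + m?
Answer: -13/2797823 + sqrt(900965 + 2*sqrt(366595))/5995335 ≈ 0.00015378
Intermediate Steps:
F(m) = -5/6 - m/6 (F(m) = -(5 + m)/6 = -5/6 - m/6)
M = -227/7 (M = -4 + (1/7)*(-199) = -4 - 199/7 = -227/7 ≈ -32.429)
j = sqrt(900965 + 2*sqrt(366595)) (j = sqrt(900965 + sqrt(1466380)) = sqrt(900965 + 2*sqrt(366595)) ≈ 949.83)
y(O) = -5/6 + 5*O/6 (y(O) = O + (-5/6 - O/6) = -5/6 + 5*O/6)
(y(M) + j)/(2490481 + 3504854) = ((-5/6 + (5/6)*(-227/7)) + sqrt(900965 + 2*sqrt(366595)))/(2490481 + 3504854) = ((-5/6 - 1135/42) + sqrt(900965 + 2*sqrt(366595)))/5995335 = (-195/7 + sqrt(900965 + 2*sqrt(366595)))*(1/5995335) = -13/2797823 + sqrt(900965 + 2*sqrt(366595))/5995335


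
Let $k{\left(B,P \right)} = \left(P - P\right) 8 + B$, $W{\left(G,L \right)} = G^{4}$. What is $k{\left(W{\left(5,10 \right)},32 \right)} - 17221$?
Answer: $-16596$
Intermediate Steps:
$k{\left(B,P \right)} = B$ ($k{\left(B,P \right)} = 0 \cdot 8 + B = 0 + B = B$)
$k{\left(W{\left(5,10 \right)},32 \right)} - 17221 = 5^{4} - 17221 = 625 - 17221 = -16596$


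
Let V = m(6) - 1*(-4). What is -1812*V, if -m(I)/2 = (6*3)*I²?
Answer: 2341104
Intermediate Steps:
m(I) = -36*I² (m(I) = -2*6*3*I² = -36*I²)
V = -1292 (V = -36*6² - 1*(-4) = -36*36 + 4 = -1296 + 4 = -1292)
-1812*V = -1812*(-1292) = 2341104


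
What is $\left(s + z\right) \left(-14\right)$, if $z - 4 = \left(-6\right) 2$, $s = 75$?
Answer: $-938$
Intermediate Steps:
$z = -8$ ($z = 4 - 12 = -8$)
$\left(s + z\right) \left(-14\right) = \left(75 - 8\right) \left(-14\right) = 67 \left(-14\right) = -938$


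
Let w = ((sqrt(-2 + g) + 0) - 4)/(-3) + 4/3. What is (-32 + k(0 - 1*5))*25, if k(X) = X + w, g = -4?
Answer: -2575/3 - 25*I*sqrt(6)/3 ≈ -858.33 - 20.412*I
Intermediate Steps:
w = 8/3 - I*sqrt(6)/3 (w = ((sqrt(-2 - 4) + 0) - 4)/(-3) + 4/3 = ((sqrt(-6) + 0) - 4)*(-1/3) + 4*(1/3) = ((I*sqrt(6) + 0) - 4)*(-1/3) + 4/3 = (I*sqrt(6) - 4)*(-1/3) + 4/3 = (-4 + I*sqrt(6))*(-1/3) + 4/3 = (4/3 - I*sqrt(6)/3) + 4/3 = 8/3 - I*sqrt(6)/3 ≈ 2.6667 - 0.8165*I)
k(X) = 8/3 + X - I*sqrt(6)/3 (k(X) = X + (8/3 - I*sqrt(6)/3) = 8/3 + X - I*sqrt(6)/3)
(-32 + k(0 - 1*5))*25 = (-32 + (8/3 + (0 - 1*5) - I*sqrt(6)/3))*25 = (-32 + (8/3 + (0 - 5) - I*sqrt(6)/3))*25 = (-32 + (8/3 - 5 - I*sqrt(6)/3))*25 = (-32 + (-7/3 - I*sqrt(6)/3))*25 = (-103/3 - I*sqrt(6)/3)*25 = -2575/3 - 25*I*sqrt(6)/3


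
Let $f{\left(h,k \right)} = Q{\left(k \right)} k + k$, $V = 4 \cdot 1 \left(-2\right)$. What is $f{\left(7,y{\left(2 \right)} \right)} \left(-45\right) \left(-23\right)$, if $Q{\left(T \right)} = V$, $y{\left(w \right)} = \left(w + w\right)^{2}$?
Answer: $-115920$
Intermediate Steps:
$V = -8$ ($V = 4 \left(-2\right) = -8$)
$y{\left(w \right)} = 4 w^{2}$ ($y{\left(w \right)} = \left(2 w\right)^{2} = 4 w^{2}$)
$Q{\left(T \right)} = -8$
$f{\left(h,k \right)} = - 7 k$ ($f{\left(h,k \right)} = - 8 k + k = - 7 k$)
$f{\left(7,y{\left(2 \right)} \right)} \left(-45\right) \left(-23\right) = - 7 \cdot 4 \cdot 2^{2} \left(-45\right) \left(-23\right) = - 7 \cdot 4 \cdot 4 \left(-45\right) \left(-23\right) = \left(-7\right) 16 \left(-45\right) \left(-23\right) = \left(-112\right) \left(-45\right) \left(-23\right) = 5040 \left(-23\right) = -115920$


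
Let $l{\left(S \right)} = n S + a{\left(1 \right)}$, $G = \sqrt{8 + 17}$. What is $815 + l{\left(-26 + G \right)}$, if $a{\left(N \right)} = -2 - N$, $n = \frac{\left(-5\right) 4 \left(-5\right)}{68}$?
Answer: $\frac{13279}{17} \approx 781.12$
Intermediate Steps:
$G = 5$ ($G = \sqrt{25} = 5$)
$n = \frac{25}{17}$ ($n = \left(-20\right) \left(-5\right) \frac{1}{68} = 100 \cdot \frac{1}{68} = \frac{25}{17} \approx 1.4706$)
$l{\left(S \right)} = -3 + \frac{25 S}{17}$ ($l{\left(S \right)} = \frac{25 S}{17} - 3 = -3 + \frac{25 S}{17}$)
$815 + l{\left(-26 + G \right)} = 815 + \left(-3 + \frac{25 \left(-26 + 5\right)}{17}\right) = 815 + \left(-3 + \frac{25}{17} \left(-21\right)\right) = 815 - \frac{576}{17} = \frac{13279}{17}$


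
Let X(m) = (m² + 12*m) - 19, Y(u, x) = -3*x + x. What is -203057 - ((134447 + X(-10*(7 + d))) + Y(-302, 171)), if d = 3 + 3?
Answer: -352483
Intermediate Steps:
d = 6
Y(u, x) = -2*x
X(m) = -19 + m² + 12*m
-203057 - ((134447 + X(-10*(7 + d))) + Y(-302, 171)) = -203057 - ((134447 + (-19 + (-10*(7 + 6))² + 12*(-10*(7 + 6)))) - 2*171) = -203057 - ((134447 + (-19 + (-10*13)² + 12*(-10*13))) - 342) = -203057 - ((134447 + (-19 + (-130)² + 12*(-130))) - 342) = -203057 - ((134447 + (-19 + 16900 - 1560)) - 342) = -203057 - ((134447 + 15321) - 342) = -203057 - (149768 - 342) = -203057 - 1*149426 = -203057 - 149426 = -352483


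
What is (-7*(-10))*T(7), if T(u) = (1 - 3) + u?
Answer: 350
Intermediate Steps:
T(u) = -2 + u
(-7*(-10))*T(7) = (-7*(-10))*(-2 + 7) = 70*5 = 350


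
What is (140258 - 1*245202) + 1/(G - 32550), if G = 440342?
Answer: -42795323647/407792 ≈ -1.0494e+5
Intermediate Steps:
(140258 - 1*245202) + 1/(G - 32550) = (140258 - 1*245202) + 1/(440342 - 32550) = (140258 - 245202) + 1/407792 = -104944 + 1/407792 = -42795323647/407792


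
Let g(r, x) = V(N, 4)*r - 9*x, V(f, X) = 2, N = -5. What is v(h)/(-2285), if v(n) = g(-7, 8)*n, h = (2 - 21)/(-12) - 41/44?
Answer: 1849/75405 ≈ 0.024521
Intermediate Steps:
g(r, x) = -9*x + 2*r (g(r, x) = 2*r - 9*x = -9*x + 2*r)
h = 43/66 (h = -19*(-1/12) - 41*1/44 = 19/12 - 41/44 = 43/66 ≈ 0.65152)
v(n) = -86*n (v(n) = (-9*8 + 2*(-7))*n = (-72 - 14)*n = -86*n)
v(h)/(-2285) = -86*43/66/(-2285) = -1849/33*(-1/2285) = 1849/75405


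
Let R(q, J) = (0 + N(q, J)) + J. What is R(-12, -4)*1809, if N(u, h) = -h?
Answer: 0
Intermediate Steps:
R(q, J) = 0 (R(q, J) = (0 - J) + J = -J + J = 0)
R(-12, -4)*1809 = 0*1809 = 0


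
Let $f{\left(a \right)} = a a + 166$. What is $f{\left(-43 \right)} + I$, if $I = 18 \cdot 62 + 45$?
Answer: $3176$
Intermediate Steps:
$I = 1161$ ($I = 1116 + 45 = 1161$)
$f{\left(a \right)} = 166 + a^{2}$ ($f{\left(a \right)} = a^{2} + 166 = 166 + a^{2}$)
$f{\left(-43 \right)} + I = \left(166 + \left(-43\right)^{2}\right) + 1161 = \left(166 + 1849\right) + 1161 = 2015 + 1161 = 3176$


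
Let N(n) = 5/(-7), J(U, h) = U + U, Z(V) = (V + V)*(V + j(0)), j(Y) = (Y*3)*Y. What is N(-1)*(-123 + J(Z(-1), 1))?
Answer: 85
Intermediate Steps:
j(Y) = 3*Y² (j(Y) = (3*Y)*Y = 3*Y²)
Z(V) = 2*V² (Z(V) = (V + V)*(V + 3*0²) = (2*V)*(V + 3*0) = (2*V)*(V + 0) = (2*V)*V = 2*V²)
J(U, h) = 2*U
N(n) = -5/7 (N(n) = 5*(-⅐) = -5/7)
N(-1)*(-123 + J(Z(-1), 1)) = -5*(-123 + 2*(2*(-1)²))/7 = -5*(-123 + 2*(2*1))/7 = -5*(-123 + 2*2)/7 = -5*(-123 + 4)/7 = -5/7*(-119) = 85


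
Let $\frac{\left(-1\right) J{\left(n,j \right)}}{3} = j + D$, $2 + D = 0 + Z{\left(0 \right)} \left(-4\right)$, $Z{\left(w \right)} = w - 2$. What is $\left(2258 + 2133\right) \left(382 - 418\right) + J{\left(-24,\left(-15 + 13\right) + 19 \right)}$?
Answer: $-158145$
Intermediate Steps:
$Z{\left(w \right)} = -2 + w$
$D = 6$ ($D = -2 + \left(0 + \left(-2 + 0\right) \left(-4\right)\right) = -2 + \left(0 - -8\right) = -2 + \left(0 + 8\right) = -2 + 8 = 6$)
$J{\left(n,j \right)} = -18 - 3 j$ ($J{\left(n,j \right)} = - 3 \left(j + 6\right) = - 3 \left(6 + j\right) = -18 - 3 j$)
$\left(2258 + 2133\right) \left(382 - 418\right) + J{\left(-24,\left(-15 + 13\right) + 19 \right)} = \left(2258 + 2133\right) \left(382 - 418\right) - \left(18 + 3 \left(\left(-15 + 13\right) + 19\right)\right) = 4391 \left(382 + \left(-421 + 3\right)\right) - \left(18 + 3 \left(-2 + 19\right)\right) = 4391 \left(382 - 418\right) - 69 = 4391 \left(-36\right) - 69 = -158076 - 69 = -158145$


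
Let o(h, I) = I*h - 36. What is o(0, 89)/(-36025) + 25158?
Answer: 906316986/36025 ≈ 25158.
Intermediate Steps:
o(h, I) = -36 + I*h
o(0, 89)/(-36025) + 25158 = (-36 + 89*0)/(-36025) + 25158 = (-36 + 0)*(-1/36025) + 25158 = -36*(-1/36025) + 25158 = 36/36025 + 25158 = 906316986/36025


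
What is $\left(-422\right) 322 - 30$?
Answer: $-135914$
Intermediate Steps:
$\left(-422\right) 322 - 30 = -135884 + \left(-142 + 112\right) = -135884 - 30 = -135914$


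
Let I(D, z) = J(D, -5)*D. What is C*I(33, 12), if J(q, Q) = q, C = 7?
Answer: 7623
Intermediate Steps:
I(D, z) = D² (I(D, z) = D*D = D²)
C*I(33, 12) = 7*33² = 7*1089 = 7623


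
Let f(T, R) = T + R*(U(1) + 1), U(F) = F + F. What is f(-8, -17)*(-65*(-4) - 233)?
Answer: -1593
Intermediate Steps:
U(F) = 2*F
f(T, R) = T + 3*R (f(T, R) = T + R*(2*1 + 1) = T + R*(2 + 1) = T + R*3 = T + 3*R)
f(-8, -17)*(-65*(-4) - 233) = (-8 + 3*(-17))*(-65*(-4) - 233) = (-8 - 51)*(260 - 233) = -59*27 = -1593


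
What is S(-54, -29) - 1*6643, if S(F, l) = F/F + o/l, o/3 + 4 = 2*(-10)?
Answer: -192546/29 ≈ -6639.5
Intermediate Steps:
o = -72 (o = -12 + 3*(2*(-10)) = -12 + 3*(-20) = -12 - 60 = -72)
S(F, l) = 1 - 72/l (S(F, l) = F/F - 72/l = 1 - 72/l)
S(-54, -29) - 1*6643 = (-72 - 29)/(-29) - 1*6643 = -1/29*(-101) - 6643 = 101/29 - 6643 = -192546/29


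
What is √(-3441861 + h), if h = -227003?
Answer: 8*I*√57326 ≈ 1915.4*I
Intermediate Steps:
√(-3441861 + h) = √(-3441861 - 227003) = √(-3668864) = 8*I*√57326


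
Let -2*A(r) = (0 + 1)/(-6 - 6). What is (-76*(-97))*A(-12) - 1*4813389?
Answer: -28878491/6 ≈ -4.8131e+6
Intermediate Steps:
A(r) = 1/24 (A(r) = -(0 + 1)/(2*(-6 - 6)) = -1/(2*(-12)) = -(-1)/(2*12) = -½*(-1/12) = 1/24)
(-76*(-97))*A(-12) - 1*4813389 = -76*(-97)*(1/24) - 1*4813389 = 7372*(1/24) - 4813389 = 1843/6 - 4813389 = -28878491/6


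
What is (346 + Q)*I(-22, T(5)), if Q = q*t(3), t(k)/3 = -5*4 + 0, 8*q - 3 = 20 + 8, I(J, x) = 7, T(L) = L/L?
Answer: 1589/2 ≈ 794.50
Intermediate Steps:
T(L) = 1
q = 31/8 (q = 3/8 + (20 + 8)/8 = 3/8 + (⅛)*28 = 3/8 + 7/2 = 31/8 ≈ 3.8750)
t(k) = -60 (t(k) = 3*(-5*4 + 0) = 3*(-20 + 0) = 3*(-20) = -60)
Q = -465/2 (Q = (31/8)*(-60) = -465/2 ≈ -232.50)
(346 + Q)*I(-22, T(5)) = (346 - 465/2)*7 = (227/2)*7 = 1589/2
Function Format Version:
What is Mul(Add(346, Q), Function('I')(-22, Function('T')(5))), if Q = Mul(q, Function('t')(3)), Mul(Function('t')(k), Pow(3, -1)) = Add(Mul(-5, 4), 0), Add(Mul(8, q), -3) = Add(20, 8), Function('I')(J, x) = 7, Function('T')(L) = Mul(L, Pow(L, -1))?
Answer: Rational(1589, 2) ≈ 794.50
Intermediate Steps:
Function('T')(L) = 1
q = Rational(31, 8) (q = Add(Rational(3, 8), Mul(Rational(1, 8), Add(20, 8))) = Add(Rational(3, 8), Mul(Rational(1, 8), 28)) = Add(Rational(3, 8), Rational(7, 2)) = Rational(31, 8) ≈ 3.8750)
Function('t')(k) = -60 (Function('t')(k) = Mul(3, Add(Mul(-5, 4), 0)) = Mul(3, Add(-20, 0)) = Mul(3, -20) = -60)
Q = Rational(-465, 2) (Q = Mul(Rational(31, 8), -60) = Rational(-465, 2) ≈ -232.50)
Mul(Add(346, Q), Function('I')(-22, Function('T')(5))) = Mul(Add(346, Rational(-465, 2)), 7) = Mul(Rational(227, 2), 7) = Rational(1589, 2)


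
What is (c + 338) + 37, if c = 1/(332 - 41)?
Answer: 109126/291 ≈ 375.00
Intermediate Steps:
c = 1/291 ≈ 0.0034364
(c + 338) + 37 = (1/291 + 338) + 37 = 98359/291 + 37 = 109126/291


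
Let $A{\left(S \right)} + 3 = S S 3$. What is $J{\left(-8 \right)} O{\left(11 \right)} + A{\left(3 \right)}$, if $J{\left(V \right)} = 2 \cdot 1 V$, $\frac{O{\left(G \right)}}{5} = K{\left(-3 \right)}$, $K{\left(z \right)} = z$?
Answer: $264$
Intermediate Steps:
$A{\left(S \right)} = -3 + 3 S^{2}$ ($A{\left(S \right)} = -3 + S S 3 = -3 + S^{2} \cdot 3 = -3 + 3 S^{2}$)
$O{\left(G \right)} = -15$ ($O{\left(G \right)} = 5 \left(-3\right) = -15$)
$J{\left(V \right)} = 2 V$
$J{\left(-8 \right)} O{\left(11 \right)} + A{\left(3 \right)} = 2 \left(-8\right) \left(-15\right) - \left(3 - 3 \cdot 3^{2}\right) = \left(-16\right) \left(-15\right) + \left(-3 + 3 \cdot 9\right) = 240 + \left(-3 + 27\right) = 240 + 24 = 264$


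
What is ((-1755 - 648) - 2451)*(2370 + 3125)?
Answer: -26672730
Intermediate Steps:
((-1755 - 648) - 2451)*(2370 + 3125) = (-2403 - 2451)*5495 = -4854*5495 = -26672730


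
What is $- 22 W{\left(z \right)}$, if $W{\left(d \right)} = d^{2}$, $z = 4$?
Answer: $-352$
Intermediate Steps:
$- 22 W{\left(z \right)} = - 22 \cdot 4^{2} = \left(-22\right) 16 = -352$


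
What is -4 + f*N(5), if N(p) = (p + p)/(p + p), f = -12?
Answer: -16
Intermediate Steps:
N(p) = 1 (N(p) = (2*p)/((2*p)) = (2*p)*(1/(2*p)) = 1)
-4 + f*N(5) = -4 - 12*1 = -4 - 12 = -16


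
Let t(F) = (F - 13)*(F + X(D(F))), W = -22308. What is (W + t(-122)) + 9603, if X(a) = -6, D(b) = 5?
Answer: 4575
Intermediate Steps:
t(F) = (-13 + F)*(-6 + F) (t(F) = (F - 13)*(F - 6) = (-13 + F)*(-6 + F))
(W + t(-122)) + 9603 = (-22308 + (78 + (-122)² - 19*(-122))) + 9603 = (-22308 + (78 + 14884 + 2318)) + 9603 = (-22308 + 17280) + 9603 = -5028 + 9603 = 4575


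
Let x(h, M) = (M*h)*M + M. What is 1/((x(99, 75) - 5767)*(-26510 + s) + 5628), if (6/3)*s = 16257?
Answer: -2/20263129373 ≈ -9.8701e-11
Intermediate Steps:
s = 16257/2 (s = (½)*16257 = 16257/2 ≈ 8128.5)
x(h, M) = M + h*M² (x(h, M) = h*M² + M = M + h*M²)
1/((x(99, 75) - 5767)*(-26510 + s) + 5628) = 1/((75*(1 + 75*99) - 5767)*(-26510 + 16257/2) + 5628) = 1/((75*(1 + 7425) - 5767)*(-36763/2) + 5628) = 1/((75*7426 - 5767)*(-36763/2) + 5628) = 1/((556950 - 5767)*(-36763/2) + 5628) = 1/(551183*(-36763/2) + 5628) = 1/(-20263140629/2 + 5628) = 1/(-20263129373/2) = -2/20263129373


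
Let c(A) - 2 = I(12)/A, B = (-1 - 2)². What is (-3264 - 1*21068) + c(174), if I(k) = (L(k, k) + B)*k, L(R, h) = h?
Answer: -705528/29 ≈ -24329.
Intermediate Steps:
B = 9 (B = (-3)² = 9)
I(k) = k*(9 + k) (I(k) = (k + 9)*k = (9 + k)*k = k*(9 + k))
c(A) = 2 + 252/A (c(A) = 2 + (12*(9 + 12))/A = 2 + (12*21)/A = 2 + 252/A)
(-3264 - 1*21068) + c(174) = (-3264 - 1*21068) + (2 + 252/174) = (-3264 - 21068) + (2 + 252*(1/174)) = -24332 + (2 + 42/29) = -24332 + 100/29 = -705528/29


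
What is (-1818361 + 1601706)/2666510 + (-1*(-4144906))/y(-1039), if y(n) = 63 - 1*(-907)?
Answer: 1105222314271/258651470 ≈ 4273.0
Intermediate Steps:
y(n) = 970 (y(n) = 63 + 907 = 970)
(-1818361 + 1601706)/2666510 + (-1*(-4144906))/y(-1039) = (-1818361 + 1601706)/2666510 - 1*(-4144906)/970 = -216655*1/2666510 + 4144906*(1/970) = -43331/533302 + 2072453/485 = 1105222314271/258651470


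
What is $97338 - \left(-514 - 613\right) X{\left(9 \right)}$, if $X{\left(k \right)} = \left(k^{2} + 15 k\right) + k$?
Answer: $350913$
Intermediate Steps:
$X{\left(k \right)} = k^{2} + 16 k$
$97338 - \left(-514 - 613\right) X{\left(9 \right)} = 97338 - \left(-514 - 613\right) 9 \left(16 + 9\right) = 97338 - \left(-514 - 613\right) 9 \cdot 25 = 97338 - \left(-1127\right) 225 = 97338 - -253575 = 97338 + 253575 = 350913$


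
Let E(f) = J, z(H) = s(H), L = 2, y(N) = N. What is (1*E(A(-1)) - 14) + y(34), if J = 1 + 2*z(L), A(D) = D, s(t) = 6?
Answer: 33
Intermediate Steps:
z(H) = 6
J = 13 (J = 1 + 2*6 = 1 + 12 = 13)
E(f) = 13
(1*E(A(-1)) - 14) + y(34) = (1*13 - 14) + 34 = (13 - 14) + 34 = -1 + 34 = 33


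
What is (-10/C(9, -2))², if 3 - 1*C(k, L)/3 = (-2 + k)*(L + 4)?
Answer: 100/1089 ≈ 0.091827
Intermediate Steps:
C(k, L) = 9 - 3*(-2 + k)*(4 + L) (C(k, L) = 9 - 3*(-2 + k)*(L + 4) = 9 - 3*(-2 + k)*(4 + L))
(-10/C(9, -2))² = (-10/(33 - 12*9 + 6*(-2) - 3*(-2)*9))² = (-10/(33 - 108 - 12 + 54))² = (-10/(-33))² = (-10*(-1/33))² = (10/33)² = 100/1089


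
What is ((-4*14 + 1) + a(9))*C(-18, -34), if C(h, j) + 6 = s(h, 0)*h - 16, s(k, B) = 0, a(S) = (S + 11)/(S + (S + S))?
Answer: 32230/27 ≈ 1193.7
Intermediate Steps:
a(S) = (11 + S)/(3*S) (a(S) = (11 + S)/(S + 2*S) = (11 + S)/((3*S)) = (11 + S)*(1/(3*S)) = (11 + S)/(3*S))
C(h, j) = -22 (C(h, j) = -6 + (0*h - 16) = -6 + (0 - 16) = -6 - 16 = -22)
((-4*14 + 1) + a(9))*C(-18, -34) = ((-4*14 + 1) + (⅓)*(11 + 9)/9)*(-22) = ((-56 + 1) + (⅓)*(⅑)*20)*(-22) = (-55 + 20/27)*(-22) = -1465/27*(-22) = 32230/27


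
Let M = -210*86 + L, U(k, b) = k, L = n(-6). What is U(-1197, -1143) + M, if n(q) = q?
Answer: -19263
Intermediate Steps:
L = -6
M = -18066 (M = -210*86 - 6 = -18060 - 6 = -18066)
U(-1197, -1143) + M = -1197 - 18066 = -19263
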